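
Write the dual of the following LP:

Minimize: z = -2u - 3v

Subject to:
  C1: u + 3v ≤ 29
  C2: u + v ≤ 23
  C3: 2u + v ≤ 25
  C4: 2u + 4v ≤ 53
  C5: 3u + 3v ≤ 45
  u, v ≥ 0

Primal min cᵀx s.t. Ax ≤ b, x ≥ 0  →  Dual max −bᵀy s.t. Aᵀy ≥ −c, y ≥ 0.

Maximize: z = -29y1 - 23y2 - 25y3 - 53y4 - 45y5

Subject to:
  y1 + y2 + 2y3 + 2y4 + 3y5 ≥ 2
  3y1 + y2 + y3 + 4y4 + 3y5 ≥ 3
  y1, y2, y3, y4, y5 ≥ 0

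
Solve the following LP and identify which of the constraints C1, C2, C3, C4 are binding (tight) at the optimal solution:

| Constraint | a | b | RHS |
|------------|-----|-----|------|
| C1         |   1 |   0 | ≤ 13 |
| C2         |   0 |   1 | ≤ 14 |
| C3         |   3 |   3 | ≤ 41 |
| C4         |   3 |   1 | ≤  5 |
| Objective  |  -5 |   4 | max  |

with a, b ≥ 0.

At a = 0, b = 5, compute slack b - a·x for each constraint:
  C1: 13 − 0 = 13  (slack)
  C2: 14 − 5 = 9  (slack)
  C3: 41 − 15 = 26  (slack)
  C4: 5 − 5 = 0  (binding)

Optimal: a = 0, b = 5
Binding: C4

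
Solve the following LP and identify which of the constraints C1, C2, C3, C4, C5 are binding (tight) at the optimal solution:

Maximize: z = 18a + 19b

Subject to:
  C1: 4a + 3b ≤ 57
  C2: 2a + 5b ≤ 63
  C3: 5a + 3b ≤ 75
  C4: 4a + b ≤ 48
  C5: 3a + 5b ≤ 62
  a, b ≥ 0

At a = 9, b = 7, compute slack b - a·x for each constraint:
  C1: 57 − 57 = 0  (binding)
  C2: 63 − 53 = 10  (slack)
  C3: 75 − 66 = 9  (slack)
  C4: 48 − 43 = 5  (slack)
  C5: 62 − 62 = 0  (binding)

Optimal: a = 9, b = 7
Binding: C1, C5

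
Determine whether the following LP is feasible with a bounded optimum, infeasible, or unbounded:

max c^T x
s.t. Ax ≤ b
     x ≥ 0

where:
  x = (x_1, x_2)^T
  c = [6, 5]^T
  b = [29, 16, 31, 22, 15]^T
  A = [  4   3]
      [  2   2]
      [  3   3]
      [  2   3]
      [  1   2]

Feasible with a bounded optimal solution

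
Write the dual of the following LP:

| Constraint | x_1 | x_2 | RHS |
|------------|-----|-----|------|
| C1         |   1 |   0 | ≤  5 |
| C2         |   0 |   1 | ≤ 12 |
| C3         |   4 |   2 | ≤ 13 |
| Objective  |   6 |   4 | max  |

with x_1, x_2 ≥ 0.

Primal max cᵀx s.t. Ax ≤ b, x ≥ 0  →  Dual min bᵀy s.t. Aᵀy ≥ c, y ≥ 0.

Minimize: z = 5y1 + 12y2 + 13y3

Subject to:
  y1 + 4y3 ≥ 6
  y2 + 2y3 ≥ 4
  y1, y2, y3 ≥ 0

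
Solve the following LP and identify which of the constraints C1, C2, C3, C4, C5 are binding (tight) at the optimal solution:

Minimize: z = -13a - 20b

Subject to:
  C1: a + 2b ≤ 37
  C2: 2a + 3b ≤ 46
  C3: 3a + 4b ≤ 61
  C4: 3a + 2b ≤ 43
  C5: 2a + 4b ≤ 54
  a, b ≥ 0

At a = 7, b = 10, compute slack b - a·x for each constraint:
  C1: 37 − 27 = 10  (slack)
  C2: 46 − 44 = 2  (slack)
  C3: 61 − 61 = 0  (binding)
  C4: 43 − 41 = 2  (slack)
  C5: 54 − 54 = 0  (binding)

Optimal: a = 7, b = 10
Binding: C3, C5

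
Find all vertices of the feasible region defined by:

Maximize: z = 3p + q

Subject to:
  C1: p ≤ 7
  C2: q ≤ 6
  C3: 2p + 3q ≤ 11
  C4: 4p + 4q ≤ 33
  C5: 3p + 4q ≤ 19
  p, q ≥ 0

(0, 0), (5.5, 0), (0, 3.667)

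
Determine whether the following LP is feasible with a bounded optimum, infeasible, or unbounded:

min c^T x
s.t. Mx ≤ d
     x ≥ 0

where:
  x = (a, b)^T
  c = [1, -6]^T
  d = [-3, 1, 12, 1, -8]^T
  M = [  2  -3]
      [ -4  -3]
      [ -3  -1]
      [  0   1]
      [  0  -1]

Infeasible (no feasible solution exists)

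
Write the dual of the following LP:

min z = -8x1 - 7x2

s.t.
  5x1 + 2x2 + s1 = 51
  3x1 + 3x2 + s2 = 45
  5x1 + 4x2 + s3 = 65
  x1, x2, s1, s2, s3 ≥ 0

Primal min cᵀx s.t. Ax ≤ b, x ≥ 0  →  Dual max −bᵀy s.t. Aᵀy ≥ −c, y ≥ 0.

Maximize: z = -51y1 - 45y2 - 65y3

Subject to:
  5y1 + 3y2 + 5y3 ≥ 8
  2y1 + 3y2 + 4y3 ≥ 7
  y1, y2, y3 ≥ 0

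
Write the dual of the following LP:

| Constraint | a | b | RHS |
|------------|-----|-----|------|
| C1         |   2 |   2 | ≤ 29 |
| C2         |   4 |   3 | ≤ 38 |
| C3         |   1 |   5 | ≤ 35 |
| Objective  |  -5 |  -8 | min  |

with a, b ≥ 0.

Primal min cᵀx s.t. Ax ≤ b, x ≥ 0  →  Dual max −bᵀy s.t. Aᵀy ≥ −c, y ≥ 0.

Maximize: z = -29y1 - 38y2 - 35y3

Subject to:
  2y1 + 4y2 + y3 ≥ 5
  2y1 + 3y2 + 5y3 ≥ 8
  y1, y2, y3 ≥ 0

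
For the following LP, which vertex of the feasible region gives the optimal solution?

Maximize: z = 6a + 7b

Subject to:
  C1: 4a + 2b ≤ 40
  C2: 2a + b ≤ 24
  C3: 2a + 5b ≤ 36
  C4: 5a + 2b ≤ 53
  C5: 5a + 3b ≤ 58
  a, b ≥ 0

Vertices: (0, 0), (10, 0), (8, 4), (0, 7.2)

Evaluate the objective at each vertex of the feasible region:
  z(0, 0) = 0
  z(10, 0) = 60
  z(8, 4) = 76  ←
  z(0, 7.2) = 50.4
The maximum is at a = 8, b = 4.

(8, 4)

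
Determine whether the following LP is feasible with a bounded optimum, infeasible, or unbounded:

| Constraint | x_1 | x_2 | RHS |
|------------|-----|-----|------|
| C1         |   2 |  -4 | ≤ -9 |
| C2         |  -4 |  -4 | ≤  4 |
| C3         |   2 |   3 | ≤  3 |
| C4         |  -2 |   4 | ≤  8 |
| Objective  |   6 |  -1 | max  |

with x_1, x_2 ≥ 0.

Infeasible (no feasible solution exists)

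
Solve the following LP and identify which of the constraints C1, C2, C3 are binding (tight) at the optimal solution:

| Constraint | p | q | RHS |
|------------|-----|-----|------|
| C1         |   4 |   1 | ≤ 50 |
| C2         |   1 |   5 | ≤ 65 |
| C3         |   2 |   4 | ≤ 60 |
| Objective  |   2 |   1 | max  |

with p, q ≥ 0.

At p = 10, q = 10, compute slack b - a·x for each constraint:
  C1: 50 − 50 = 0  (binding)
  C2: 65 − 60 = 5  (slack)
  C3: 60 − 60 = 0  (binding)

Optimal: p = 10, q = 10
Binding: C1, C3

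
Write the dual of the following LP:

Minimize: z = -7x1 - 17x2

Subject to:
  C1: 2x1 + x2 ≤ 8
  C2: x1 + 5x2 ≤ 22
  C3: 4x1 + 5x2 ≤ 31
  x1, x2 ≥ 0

Primal min cᵀx s.t. Ax ≤ b, x ≥ 0  →  Dual max −bᵀy s.t. Aᵀy ≥ −c, y ≥ 0.

Maximize: z = -8y1 - 22y2 - 31y3

Subject to:
  2y1 + y2 + 4y3 ≥ 7
  y1 + 5y2 + 5y3 ≥ 17
  y1, y2, y3 ≥ 0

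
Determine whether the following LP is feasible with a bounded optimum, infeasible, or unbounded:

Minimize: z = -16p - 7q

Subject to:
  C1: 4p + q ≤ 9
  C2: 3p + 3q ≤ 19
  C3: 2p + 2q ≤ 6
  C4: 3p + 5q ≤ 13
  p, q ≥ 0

Feasible with a bounded optimal solution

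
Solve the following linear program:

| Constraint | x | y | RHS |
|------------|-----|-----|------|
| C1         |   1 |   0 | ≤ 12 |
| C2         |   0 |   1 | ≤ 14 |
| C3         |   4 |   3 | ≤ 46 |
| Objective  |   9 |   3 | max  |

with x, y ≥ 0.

Evaluate the objective at each vertex of the feasible region:
  z(0, 0) = 0
  z(11.5, 0) = 103.5  ←
  z(1, 14) = 51
  z(0, 14) = 42
The maximum is at x = 11.5, y = 0.

x = 11.5, y = 0, z = 103.5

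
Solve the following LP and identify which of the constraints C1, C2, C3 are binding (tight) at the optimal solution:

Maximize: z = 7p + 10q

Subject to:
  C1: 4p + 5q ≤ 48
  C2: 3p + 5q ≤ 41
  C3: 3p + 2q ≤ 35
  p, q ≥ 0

At p = 7, q = 4, compute slack b - a·x for each constraint:
  C1: 48 − 48 = 0  (binding)
  C2: 41 − 41 = 0  (binding)
  C3: 35 − 29 = 6  (slack)

Optimal: p = 7, q = 4
Binding: C1, C2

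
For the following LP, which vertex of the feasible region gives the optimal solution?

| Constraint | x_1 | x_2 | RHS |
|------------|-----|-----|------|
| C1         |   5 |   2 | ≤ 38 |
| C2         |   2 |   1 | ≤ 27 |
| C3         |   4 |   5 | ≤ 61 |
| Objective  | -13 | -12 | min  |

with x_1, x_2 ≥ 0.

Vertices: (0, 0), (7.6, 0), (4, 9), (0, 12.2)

Evaluate the objective at each vertex of the feasible region:
  z(0, 0) = 0
  z(7.6, 0) = -98.8
  z(4, 9) = -160  ←
  z(0, 12.2) = -146.4
The minimum is at x_1 = 4, x_2 = 9.

(4, 9)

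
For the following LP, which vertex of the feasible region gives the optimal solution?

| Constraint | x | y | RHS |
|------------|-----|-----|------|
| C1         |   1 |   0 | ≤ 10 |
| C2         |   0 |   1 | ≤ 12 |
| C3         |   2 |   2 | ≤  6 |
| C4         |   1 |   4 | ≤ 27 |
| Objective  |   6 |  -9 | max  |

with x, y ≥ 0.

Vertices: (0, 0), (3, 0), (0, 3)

Evaluate the objective at each vertex of the feasible region:
  z(0, 0) = 0
  z(3, 0) = 18  ←
  z(0, 3) = -27
The maximum is at x = 3, y = 0.

(3, 0)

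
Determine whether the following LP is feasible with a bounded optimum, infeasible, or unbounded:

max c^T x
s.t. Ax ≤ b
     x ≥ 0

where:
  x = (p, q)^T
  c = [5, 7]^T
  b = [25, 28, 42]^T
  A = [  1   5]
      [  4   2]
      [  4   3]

Feasible with a bounded optimal solution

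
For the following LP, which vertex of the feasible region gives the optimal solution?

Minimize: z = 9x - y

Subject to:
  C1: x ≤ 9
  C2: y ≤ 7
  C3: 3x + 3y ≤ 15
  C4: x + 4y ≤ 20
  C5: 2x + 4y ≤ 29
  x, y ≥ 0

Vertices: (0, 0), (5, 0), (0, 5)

Evaluate the objective at each vertex of the feasible region:
  z(0, 0) = 0
  z(5, 0) = 45
  z(0, 5) = -5  ←
The minimum is at x = 0, y = 5.

(0, 5)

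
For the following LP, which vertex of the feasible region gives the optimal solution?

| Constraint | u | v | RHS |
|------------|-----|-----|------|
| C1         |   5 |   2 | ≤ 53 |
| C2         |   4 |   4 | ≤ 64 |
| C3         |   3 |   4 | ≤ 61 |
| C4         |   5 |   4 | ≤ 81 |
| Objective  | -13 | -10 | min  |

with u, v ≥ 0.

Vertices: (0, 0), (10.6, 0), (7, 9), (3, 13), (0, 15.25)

Evaluate the objective at each vertex of the feasible region:
  z(0, 0) = 0
  z(10.6, 0) = -137.8
  z(7, 9) = -181  ←
  z(3, 13) = -169
  z(0, 15.25) = -152.5
The minimum is at u = 7, v = 9.

(7, 9)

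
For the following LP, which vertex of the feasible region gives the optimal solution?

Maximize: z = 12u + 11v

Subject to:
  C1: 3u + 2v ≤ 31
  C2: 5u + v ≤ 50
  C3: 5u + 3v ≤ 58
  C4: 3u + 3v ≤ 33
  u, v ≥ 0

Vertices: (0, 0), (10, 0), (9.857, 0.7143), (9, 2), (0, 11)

Evaluate the objective at each vertex of the feasible region:
  z(0, 0) = 0
  z(10, 0) = 120
  z(9.857, 0.7143) = 126.1
  z(9, 2) = 130  ←
  z(0, 11) = 121
The maximum is at u = 9, v = 2.

(9, 2)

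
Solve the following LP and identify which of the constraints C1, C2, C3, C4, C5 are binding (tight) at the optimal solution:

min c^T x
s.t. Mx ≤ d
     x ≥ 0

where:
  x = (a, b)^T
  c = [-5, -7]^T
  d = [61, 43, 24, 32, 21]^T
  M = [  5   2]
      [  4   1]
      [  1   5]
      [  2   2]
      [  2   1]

At a = 9, b = 3, compute slack b - a·x for each constraint:
  C1: 61 − 51 = 10  (slack)
  C2: 43 − 39 = 4  (slack)
  C3: 24 − 24 = 0  (binding)
  C4: 32 − 24 = 8  (slack)
  C5: 21 − 21 = 0  (binding)

Optimal: a = 9, b = 3
Binding: C3, C5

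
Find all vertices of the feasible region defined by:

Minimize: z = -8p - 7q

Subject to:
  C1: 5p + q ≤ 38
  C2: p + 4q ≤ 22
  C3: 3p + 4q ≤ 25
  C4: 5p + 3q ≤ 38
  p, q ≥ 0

(0, 0), (7.6, 0), (7, 1), (1.5, 5.125), (0, 5.5)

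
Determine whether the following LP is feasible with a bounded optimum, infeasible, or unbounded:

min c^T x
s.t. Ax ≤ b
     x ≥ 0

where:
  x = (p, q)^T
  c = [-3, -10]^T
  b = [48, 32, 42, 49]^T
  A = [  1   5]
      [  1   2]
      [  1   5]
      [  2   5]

Feasible with a bounded optimal solution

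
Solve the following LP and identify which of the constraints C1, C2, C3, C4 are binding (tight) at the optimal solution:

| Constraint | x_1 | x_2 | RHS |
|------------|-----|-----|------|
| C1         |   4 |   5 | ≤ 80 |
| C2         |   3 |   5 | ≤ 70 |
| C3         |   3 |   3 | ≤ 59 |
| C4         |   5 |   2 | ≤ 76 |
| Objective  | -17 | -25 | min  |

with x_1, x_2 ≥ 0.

At x_1 = 10, x_2 = 8, compute slack b - a·x for each constraint:
  C1: 80 − 80 = 0  (binding)
  C2: 70 − 70 = 0  (binding)
  C3: 59 − 54 = 5  (slack)
  C4: 76 − 66 = 10  (slack)

Optimal: x_1 = 10, x_2 = 8
Binding: C1, C2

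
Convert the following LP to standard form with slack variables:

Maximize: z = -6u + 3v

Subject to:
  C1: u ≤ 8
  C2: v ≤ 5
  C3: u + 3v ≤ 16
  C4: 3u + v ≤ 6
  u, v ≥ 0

max z = -6u + 3v

s.t.
  u + s1 = 8
  v + s2 = 5
  u + 3v + s3 = 16
  3u + v + s4 = 6
  u, v, s1, s2, s3, s4 ≥ 0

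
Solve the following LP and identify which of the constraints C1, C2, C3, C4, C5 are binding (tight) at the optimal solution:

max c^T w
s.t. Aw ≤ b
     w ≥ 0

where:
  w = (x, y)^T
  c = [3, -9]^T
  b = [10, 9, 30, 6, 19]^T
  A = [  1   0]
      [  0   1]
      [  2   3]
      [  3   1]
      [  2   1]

At x = 2, y = 0, compute slack b - a·x for each constraint:
  C1: 10 − 2 = 8  (slack)
  C2: 9 − 0 = 9  (slack)
  C3: 30 − 4 = 26  (slack)
  C4: 6 − 6 = 0  (binding)
  C5: 19 − 4 = 15  (slack)

Optimal: x = 2, y = 0
Binding: C4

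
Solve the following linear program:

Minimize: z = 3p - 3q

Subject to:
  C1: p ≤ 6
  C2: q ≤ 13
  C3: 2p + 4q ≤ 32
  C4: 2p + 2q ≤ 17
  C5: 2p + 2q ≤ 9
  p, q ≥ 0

Evaluate the objective at each vertex of the feasible region:
  z(0, 0) = 0
  z(4.5, 0) = 13.5
  z(0, 4.5) = -13.5  ←
The minimum is at p = 0, q = 4.5.

p = 0, q = 4.5, z = -13.5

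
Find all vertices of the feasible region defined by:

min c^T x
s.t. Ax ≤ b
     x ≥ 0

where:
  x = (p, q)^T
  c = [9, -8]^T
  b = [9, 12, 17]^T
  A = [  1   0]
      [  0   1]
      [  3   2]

(0, 0), (5.667, 0), (0, 8.5)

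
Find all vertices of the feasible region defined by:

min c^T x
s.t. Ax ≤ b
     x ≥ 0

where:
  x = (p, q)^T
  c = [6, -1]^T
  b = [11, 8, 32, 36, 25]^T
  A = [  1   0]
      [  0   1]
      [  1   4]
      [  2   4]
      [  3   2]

(0, 0), (8.333, 0), (3.6, 7.1), (0, 8)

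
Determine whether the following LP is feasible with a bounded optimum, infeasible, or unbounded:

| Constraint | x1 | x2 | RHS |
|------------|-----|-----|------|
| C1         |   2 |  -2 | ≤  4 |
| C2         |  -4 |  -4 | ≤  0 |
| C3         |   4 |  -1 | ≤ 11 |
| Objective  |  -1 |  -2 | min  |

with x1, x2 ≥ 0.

Unbounded (objective can decrease without bound)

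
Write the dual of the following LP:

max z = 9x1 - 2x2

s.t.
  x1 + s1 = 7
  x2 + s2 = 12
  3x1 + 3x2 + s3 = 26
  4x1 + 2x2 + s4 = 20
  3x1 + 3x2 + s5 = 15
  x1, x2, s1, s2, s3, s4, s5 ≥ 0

Primal max cᵀx s.t. Ax ≤ b, x ≥ 0  →  Dual min bᵀy s.t. Aᵀy ≥ c, y ≥ 0.

Minimize: z = 7y1 + 12y2 + 26y3 + 20y4 + 15y5

Subject to:
  y1 + 3y3 + 4y4 + 3y5 ≥ 9
  y2 + 3y3 + 2y4 + 3y5 ≥ -2
  y1, y2, y3, y4, y5 ≥ 0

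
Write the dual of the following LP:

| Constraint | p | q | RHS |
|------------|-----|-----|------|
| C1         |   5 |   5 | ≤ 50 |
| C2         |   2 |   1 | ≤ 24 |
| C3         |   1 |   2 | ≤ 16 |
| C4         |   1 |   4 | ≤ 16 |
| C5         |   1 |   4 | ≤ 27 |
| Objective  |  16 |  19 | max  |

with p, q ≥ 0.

Primal max cᵀx s.t. Ax ≤ b, x ≥ 0  →  Dual min bᵀy s.t. Aᵀy ≥ c, y ≥ 0.

Minimize: z = 50y1 + 24y2 + 16y3 + 16y4 + 27y5

Subject to:
  5y1 + 2y2 + y3 + y4 + y5 ≥ 16
  5y1 + y2 + 2y3 + 4y4 + 4y5 ≥ 19
  y1, y2, y3, y4, y5 ≥ 0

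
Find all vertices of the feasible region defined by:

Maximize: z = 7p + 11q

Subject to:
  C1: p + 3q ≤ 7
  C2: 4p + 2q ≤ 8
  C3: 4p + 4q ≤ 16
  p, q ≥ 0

(0, 0), (2, 0), (1, 2), (0, 2.333)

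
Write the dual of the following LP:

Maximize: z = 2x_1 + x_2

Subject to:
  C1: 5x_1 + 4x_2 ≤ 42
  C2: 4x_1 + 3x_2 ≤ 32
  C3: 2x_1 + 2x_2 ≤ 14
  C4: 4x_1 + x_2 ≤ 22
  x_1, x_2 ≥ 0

Primal max cᵀx s.t. Ax ≤ b, x ≥ 0  →  Dual min bᵀy s.t. Aᵀy ≥ c, y ≥ 0.

Minimize: z = 42y1 + 32y2 + 14y3 + 22y4

Subject to:
  5y1 + 4y2 + 2y3 + 4y4 ≥ 2
  4y1 + 3y2 + 2y3 + y4 ≥ 1
  y1, y2, y3, y4 ≥ 0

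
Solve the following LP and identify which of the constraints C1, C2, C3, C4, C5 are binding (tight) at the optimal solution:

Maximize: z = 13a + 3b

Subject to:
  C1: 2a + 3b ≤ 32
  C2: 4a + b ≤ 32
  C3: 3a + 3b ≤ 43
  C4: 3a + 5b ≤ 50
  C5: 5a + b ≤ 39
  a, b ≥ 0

At a = 7, b = 4, compute slack b - a·x for each constraint:
  C1: 32 − 26 = 6  (slack)
  C2: 32 − 32 = 0  (binding)
  C3: 43 − 33 = 10  (slack)
  C4: 50 − 41 = 9  (slack)
  C5: 39 − 39 = 0  (binding)

Optimal: a = 7, b = 4
Binding: C2, C5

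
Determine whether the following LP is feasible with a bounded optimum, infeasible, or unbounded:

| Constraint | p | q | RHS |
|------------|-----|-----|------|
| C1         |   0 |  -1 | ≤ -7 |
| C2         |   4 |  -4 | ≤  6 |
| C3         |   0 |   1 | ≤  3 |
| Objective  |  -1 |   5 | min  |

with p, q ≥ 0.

Infeasible (no feasible solution exists)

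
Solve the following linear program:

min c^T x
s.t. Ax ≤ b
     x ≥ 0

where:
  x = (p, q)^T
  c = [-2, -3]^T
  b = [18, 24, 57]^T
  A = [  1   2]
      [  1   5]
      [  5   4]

Evaluate the objective at each vertex of the feasible region:
  z(0, 0) = 0
  z(11.4, 0) = -22.8
  z(9, 3) = -27  ←
  z(0, 4.8) = -14.4
The minimum is at p = 9, q = 3.

p = 9, q = 3, z = -27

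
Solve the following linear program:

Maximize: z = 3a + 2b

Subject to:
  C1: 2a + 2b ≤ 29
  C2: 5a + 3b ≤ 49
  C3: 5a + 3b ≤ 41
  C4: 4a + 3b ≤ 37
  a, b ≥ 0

Evaluate the objective at each vertex of the feasible region:
  z(0, 0) = 0
  z(8.2, 0) = 24.6
  z(4, 7) = 26  ←
  z(0, 12.33) = 24.67
The maximum is at a = 4, b = 7.

a = 4, b = 7, z = 26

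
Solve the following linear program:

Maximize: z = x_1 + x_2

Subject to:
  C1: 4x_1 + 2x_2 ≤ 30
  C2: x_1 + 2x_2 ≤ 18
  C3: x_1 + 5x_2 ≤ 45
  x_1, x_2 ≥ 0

Evaluate the objective at each vertex of the feasible region:
  z(0, 0) = 0
  z(7.5, 0) = 7.5
  z(4, 7) = 11  ←
  z(0, 9) = 9
The maximum is at x_1 = 4, x_2 = 7.

x_1 = 4, x_2 = 7, z = 11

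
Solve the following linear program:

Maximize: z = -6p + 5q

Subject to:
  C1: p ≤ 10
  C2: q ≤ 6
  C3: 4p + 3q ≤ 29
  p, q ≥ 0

Evaluate the objective at each vertex of the feasible region:
  z(0, 0) = 0
  z(7.25, 0) = -43.5
  z(2.75, 6) = 13.5
  z(0, 6) = 30  ←
The maximum is at p = 0, q = 6.

p = 0, q = 6, z = 30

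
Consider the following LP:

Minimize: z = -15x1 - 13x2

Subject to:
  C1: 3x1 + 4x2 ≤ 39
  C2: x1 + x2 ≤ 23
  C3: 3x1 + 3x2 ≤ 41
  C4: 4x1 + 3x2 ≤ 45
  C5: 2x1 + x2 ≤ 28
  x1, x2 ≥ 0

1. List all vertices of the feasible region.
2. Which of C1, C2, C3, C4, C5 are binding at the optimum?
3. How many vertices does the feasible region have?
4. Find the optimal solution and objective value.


1. (0, 0), (11.25, 0), (9, 3), (0, 9.75)
2. C1, C4
3. 4
4. x1 = 9, x2 = 3, z = -174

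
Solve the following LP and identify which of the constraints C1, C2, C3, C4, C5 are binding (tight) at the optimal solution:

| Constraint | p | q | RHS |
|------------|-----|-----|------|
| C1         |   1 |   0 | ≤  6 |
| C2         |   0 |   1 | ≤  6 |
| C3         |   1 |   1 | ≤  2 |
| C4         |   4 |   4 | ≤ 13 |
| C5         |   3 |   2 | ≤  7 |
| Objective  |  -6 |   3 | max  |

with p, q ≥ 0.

At p = 0, q = 2, compute slack b - a·x for each constraint:
  C1: 6 − 0 = 6  (slack)
  C2: 6 − 2 = 4  (slack)
  C3: 2 − 2 = 0  (binding)
  C4: 13 − 8 = 5  (slack)
  C5: 7 − 4 = 3  (slack)

Optimal: p = 0, q = 2
Binding: C3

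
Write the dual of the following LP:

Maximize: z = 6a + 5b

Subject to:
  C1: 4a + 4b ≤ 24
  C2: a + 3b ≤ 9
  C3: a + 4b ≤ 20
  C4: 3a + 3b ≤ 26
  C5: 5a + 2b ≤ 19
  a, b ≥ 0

Primal max cᵀx s.t. Ax ≤ b, x ≥ 0  →  Dual min bᵀy s.t. Aᵀy ≥ c, y ≥ 0.

Minimize: z = 24y1 + 9y2 + 20y3 + 26y4 + 19y5

Subject to:
  4y1 + y2 + y3 + 3y4 + 5y5 ≥ 6
  4y1 + 3y2 + 4y3 + 3y4 + 2y5 ≥ 5
  y1, y2, y3, y4, y5 ≥ 0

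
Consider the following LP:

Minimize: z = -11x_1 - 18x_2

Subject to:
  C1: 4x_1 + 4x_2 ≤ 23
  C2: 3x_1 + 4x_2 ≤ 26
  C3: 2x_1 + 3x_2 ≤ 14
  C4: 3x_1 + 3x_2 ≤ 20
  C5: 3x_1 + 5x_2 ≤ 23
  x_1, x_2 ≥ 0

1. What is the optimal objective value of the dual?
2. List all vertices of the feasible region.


1. -83
2. (0, 0), (5.75, 0), (3.25, 2.5), (1, 4), (0, 4.6)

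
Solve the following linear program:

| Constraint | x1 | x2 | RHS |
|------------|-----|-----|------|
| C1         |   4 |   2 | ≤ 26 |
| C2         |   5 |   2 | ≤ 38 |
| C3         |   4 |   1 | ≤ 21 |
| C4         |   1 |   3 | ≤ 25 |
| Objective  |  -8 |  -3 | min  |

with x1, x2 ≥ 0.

Evaluate the objective at each vertex of the feasible region:
  z(0, 0) = 0
  z(5.25, 0) = -42
  z(4, 5) = -47  ←
  z(2.8, 7.4) = -44.6
  z(0, 8.333) = -25
The minimum is at x1 = 4, x2 = 5.

x1 = 4, x2 = 5, z = -47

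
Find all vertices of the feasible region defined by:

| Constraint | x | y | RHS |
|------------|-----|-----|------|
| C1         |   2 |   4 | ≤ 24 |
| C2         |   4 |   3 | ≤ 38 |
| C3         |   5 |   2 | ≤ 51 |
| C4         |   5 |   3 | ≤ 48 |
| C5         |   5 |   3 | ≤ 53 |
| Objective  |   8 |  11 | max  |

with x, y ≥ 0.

(0, 0), (9.5, 0), (8, 2), (0, 6)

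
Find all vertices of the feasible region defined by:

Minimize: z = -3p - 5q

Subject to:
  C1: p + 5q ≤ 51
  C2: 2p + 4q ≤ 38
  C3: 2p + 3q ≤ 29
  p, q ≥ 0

(0, 0), (14.5, 0), (1, 9), (0, 9.5)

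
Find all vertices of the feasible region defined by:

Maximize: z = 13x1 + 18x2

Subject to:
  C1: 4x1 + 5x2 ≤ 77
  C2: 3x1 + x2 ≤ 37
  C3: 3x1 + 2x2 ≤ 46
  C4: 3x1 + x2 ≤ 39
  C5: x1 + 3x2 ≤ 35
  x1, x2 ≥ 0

(0, 0), (12.33, 0), (9.818, 7.545), (8, 9), (0, 11.67)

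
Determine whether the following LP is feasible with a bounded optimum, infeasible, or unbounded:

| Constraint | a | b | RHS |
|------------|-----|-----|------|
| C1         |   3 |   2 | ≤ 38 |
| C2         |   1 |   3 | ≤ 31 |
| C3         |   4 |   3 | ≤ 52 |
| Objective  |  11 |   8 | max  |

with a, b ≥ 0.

Feasible with a bounded optimal solution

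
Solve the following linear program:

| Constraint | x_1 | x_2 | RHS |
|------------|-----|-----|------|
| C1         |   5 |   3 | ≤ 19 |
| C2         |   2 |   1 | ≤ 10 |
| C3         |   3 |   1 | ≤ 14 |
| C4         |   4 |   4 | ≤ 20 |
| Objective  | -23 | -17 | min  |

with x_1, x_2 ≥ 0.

Evaluate the objective at each vertex of the feasible region:
  z(0, 0) = 0
  z(3.8, 0) = -87.4
  z(2, 3) = -97  ←
  z(0, 5) = -85
The minimum is at x_1 = 2, x_2 = 3.

x_1 = 2, x_2 = 3, z = -97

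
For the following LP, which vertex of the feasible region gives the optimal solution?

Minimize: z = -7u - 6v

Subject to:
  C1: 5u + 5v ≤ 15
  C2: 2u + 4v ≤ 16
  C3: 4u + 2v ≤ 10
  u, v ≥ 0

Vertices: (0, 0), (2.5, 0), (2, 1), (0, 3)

Evaluate the objective at each vertex of the feasible region:
  z(0, 0) = 0
  z(2.5, 0) = -17.5
  z(2, 1) = -20  ←
  z(0, 3) = -18
The minimum is at u = 2, v = 1.

(2, 1)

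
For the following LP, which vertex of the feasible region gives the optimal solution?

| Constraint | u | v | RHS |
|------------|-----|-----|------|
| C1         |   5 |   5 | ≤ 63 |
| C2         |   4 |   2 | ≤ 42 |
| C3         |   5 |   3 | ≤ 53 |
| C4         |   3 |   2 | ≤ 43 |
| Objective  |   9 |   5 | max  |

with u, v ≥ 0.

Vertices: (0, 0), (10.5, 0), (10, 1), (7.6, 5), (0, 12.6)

Evaluate the objective at each vertex of the feasible region:
  z(0, 0) = 0
  z(10.5, 0) = 94.5
  z(10, 1) = 95  ←
  z(7.6, 5) = 93.4
  z(0, 12.6) = 63
The maximum is at u = 10, v = 1.

(10, 1)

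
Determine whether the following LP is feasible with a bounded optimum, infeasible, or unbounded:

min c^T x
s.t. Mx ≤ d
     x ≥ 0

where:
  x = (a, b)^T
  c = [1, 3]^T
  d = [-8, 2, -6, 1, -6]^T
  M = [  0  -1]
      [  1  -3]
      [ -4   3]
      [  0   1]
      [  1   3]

Infeasible (no feasible solution exists)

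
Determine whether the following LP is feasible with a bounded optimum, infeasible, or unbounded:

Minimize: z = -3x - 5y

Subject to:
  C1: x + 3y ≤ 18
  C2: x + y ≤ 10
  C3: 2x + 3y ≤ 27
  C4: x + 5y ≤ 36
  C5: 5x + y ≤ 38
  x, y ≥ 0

Feasible with a bounded optimal solution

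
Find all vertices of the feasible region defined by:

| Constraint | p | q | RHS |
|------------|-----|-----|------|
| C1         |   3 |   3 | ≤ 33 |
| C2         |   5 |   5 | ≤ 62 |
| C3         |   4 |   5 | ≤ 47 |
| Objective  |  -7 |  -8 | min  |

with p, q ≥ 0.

(0, 0), (11, 0), (8, 3), (0, 9.4)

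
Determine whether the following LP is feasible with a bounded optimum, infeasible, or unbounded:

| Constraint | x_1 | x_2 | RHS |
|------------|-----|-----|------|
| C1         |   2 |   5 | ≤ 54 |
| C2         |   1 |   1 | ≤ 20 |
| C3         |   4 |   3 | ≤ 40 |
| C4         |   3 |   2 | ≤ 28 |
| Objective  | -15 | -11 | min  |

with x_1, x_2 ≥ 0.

Feasible with a bounded optimal solution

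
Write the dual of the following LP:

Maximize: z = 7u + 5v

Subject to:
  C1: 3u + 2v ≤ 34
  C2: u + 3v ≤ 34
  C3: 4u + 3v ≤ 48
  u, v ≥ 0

Primal max cᵀx s.t. Ax ≤ b, x ≥ 0  →  Dual min bᵀy s.t. Aᵀy ≥ c, y ≥ 0.

Minimize: z = 34y1 + 34y2 + 48y3

Subject to:
  3y1 + y2 + 4y3 ≥ 7
  2y1 + 3y2 + 3y3 ≥ 5
  y1, y2, y3 ≥ 0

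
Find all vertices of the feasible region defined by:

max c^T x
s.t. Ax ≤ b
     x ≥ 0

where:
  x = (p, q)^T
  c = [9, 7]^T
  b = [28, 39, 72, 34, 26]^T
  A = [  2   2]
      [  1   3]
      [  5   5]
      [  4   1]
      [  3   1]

(0, 0), (8.5, 0), (8, 2), (6, 8), (1.5, 12.5), (0, 13)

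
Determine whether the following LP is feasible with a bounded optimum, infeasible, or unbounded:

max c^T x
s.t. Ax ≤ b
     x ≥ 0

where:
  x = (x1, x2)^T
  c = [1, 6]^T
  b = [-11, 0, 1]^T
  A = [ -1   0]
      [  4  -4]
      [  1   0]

Infeasible (no feasible solution exists)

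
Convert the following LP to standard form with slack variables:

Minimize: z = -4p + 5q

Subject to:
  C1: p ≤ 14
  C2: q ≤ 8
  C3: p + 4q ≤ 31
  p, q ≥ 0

min z = -4p + 5q

s.t.
  p + s1 = 14
  q + s2 = 8
  p + 4q + s3 = 31
  p, q, s1, s2, s3 ≥ 0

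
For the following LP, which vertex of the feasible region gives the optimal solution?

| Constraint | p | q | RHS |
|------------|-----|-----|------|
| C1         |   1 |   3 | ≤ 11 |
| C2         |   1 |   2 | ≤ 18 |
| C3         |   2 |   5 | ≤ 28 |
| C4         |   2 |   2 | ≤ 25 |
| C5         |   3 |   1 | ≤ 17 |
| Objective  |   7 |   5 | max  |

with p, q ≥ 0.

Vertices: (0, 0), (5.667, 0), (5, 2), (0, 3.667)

Evaluate the objective at each vertex of the feasible region:
  z(0, 0) = 0
  z(5.667, 0) = 39.67
  z(5, 2) = 45  ←
  z(0, 3.667) = 18.33
The maximum is at p = 5, q = 2.

(5, 2)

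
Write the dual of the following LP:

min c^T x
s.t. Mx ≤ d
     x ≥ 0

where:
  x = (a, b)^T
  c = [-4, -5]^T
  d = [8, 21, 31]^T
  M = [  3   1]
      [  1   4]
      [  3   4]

Primal min cᵀx s.t. Ax ≤ b, x ≥ 0  →  Dual max −bᵀy s.t. Aᵀy ≥ −c, y ≥ 0.

Maximize: z = -8y1 - 21y2 - 31y3

Subject to:
  3y1 + y2 + 3y3 ≥ 4
  y1 + 4y2 + 4y3 ≥ 5
  y1, y2, y3 ≥ 0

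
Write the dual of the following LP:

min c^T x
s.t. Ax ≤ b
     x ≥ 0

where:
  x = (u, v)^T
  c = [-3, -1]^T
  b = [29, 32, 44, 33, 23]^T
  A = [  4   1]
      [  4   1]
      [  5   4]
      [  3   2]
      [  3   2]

Primal min cᵀx s.t. Ax ≤ b, x ≥ 0  →  Dual max −bᵀy s.t. Aᵀy ≥ −c, y ≥ 0.

Maximize: z = -29y1 - 32y2 - 44y3 - 33y4 - 23y5

Subject to:
  4y1 + 4y2 + 5y3 + 3y4 + 3y5 ≥ 3
  y1 + y2 + 4y3 + 2y4 + 2y5 ≥ 1
  y1, y2, y3, y4, y5 ≥ 0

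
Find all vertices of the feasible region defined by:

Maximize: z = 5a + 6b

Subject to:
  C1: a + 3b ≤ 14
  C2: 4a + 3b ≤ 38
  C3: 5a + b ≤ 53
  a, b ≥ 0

(0, 0), (9.5, 0), (8, 2), (0, 4.667)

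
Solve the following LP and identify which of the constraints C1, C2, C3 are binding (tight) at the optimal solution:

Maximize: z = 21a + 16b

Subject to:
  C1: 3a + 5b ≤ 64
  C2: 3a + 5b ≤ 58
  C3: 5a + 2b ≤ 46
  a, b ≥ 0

At a = 6, b = 8, compute slack b - a·x for each constraint:
  C1: 64 − 58 = 6  (slack)
  C2: 58 − 58 = 0  (binding)
  C3: 46 − 46 = 0  (binding)

Optimal: a = 6, b = 8
Binding: C2, C3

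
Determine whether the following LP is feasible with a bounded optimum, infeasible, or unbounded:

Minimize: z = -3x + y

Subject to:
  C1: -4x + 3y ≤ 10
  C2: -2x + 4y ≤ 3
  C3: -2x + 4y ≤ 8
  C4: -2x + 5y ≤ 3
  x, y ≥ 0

Unbounded (objective can decrease without bound)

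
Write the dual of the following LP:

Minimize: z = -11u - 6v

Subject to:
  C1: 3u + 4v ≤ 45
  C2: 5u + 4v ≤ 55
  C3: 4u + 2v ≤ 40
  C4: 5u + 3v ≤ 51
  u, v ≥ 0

Primal min cᵀx s.t. Ax ≤ b, x ≥ 0  →  Dual max −bᵀy s.t. Aᵀy ≥ −c, y ≥ 0.

Maximize: z = -45y1 - 55y2 - 40y3 - 51y4

Subject to:
  3y1 + 5y2 + 4y3 + 5y4 ≥ 11
  4y1 + 4y2 + 2y3 + 3y4 ≥ 6
  y1, y2, y3, y4 ≥ 0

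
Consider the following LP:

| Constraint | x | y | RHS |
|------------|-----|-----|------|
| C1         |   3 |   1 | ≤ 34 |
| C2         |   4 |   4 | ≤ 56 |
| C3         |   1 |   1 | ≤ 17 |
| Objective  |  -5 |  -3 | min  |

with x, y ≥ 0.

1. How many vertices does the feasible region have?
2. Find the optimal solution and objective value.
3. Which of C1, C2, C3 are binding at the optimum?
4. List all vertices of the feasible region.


1. 4
2. x = 10, y = 4, z = -62
3. C1, C2
4. (0, 0), (11.33, 0), (10, 4), (0, 14)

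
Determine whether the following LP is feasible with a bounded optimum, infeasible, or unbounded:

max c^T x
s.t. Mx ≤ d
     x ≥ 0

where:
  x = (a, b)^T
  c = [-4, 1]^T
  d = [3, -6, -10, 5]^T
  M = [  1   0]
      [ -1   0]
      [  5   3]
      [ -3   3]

Infeasible (no feasible solution exists)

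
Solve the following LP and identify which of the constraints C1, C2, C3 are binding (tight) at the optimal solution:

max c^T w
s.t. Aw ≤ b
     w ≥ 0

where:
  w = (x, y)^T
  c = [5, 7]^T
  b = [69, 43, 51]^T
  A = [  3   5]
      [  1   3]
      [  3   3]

At x = 8, y = 9, compute slack b - a·x for each constraint:
  C1: 69 − 69 = 0  (binding)
  C2: 43 − 35 = 8  (slack)
  C3: 51 − 51 = 0  (binding)

Optimal: x = 8, y = 9
Binding: C1, C3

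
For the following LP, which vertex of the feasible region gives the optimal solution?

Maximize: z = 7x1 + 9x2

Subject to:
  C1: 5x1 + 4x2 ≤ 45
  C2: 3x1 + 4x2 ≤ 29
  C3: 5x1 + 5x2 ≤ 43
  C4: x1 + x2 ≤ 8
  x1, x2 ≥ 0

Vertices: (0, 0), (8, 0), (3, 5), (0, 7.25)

Evaluate the objective at each vertex of the feasible region:
  z(0, 0) = 0
  z(8, 0) = 56
  z(3, 5) = 66  ←
  z(0, 7.25) = 65.25
The maximum is at x1 = 3, x2 = 5.

(3, 5)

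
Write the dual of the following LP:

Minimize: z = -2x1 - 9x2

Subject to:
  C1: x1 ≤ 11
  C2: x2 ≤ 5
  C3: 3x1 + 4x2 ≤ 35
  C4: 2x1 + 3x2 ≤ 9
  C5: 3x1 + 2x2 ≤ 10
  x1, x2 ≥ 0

Primal min cᵀx s.t. Ax ≤ b, x ≥ 0  →  Dual max −bᵀy s.t. Aᵀy ≥ −c, y ≥ 0.

Maximize: z = -11y1 - 5y2 - 35y3 - 9y4 - 10y5

Subject to:
  y1 + 3y3 + 2y4 + 3y5 ≥ 2
  y2 + 4y3 + 3y4 + 2y5 ≥ 9
  y1, y2, y3, y4, y5 ≥ 0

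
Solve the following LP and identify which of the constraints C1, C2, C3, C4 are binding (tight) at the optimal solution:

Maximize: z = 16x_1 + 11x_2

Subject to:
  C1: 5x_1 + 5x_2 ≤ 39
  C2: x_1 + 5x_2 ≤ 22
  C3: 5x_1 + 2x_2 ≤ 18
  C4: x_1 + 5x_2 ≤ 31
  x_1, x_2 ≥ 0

At x_1 = 2, x_2 = 4, compute slack b - a·x for each constraint:
  C1: 39 − 30 = 9  (slack)
  C2: 22 − 22 = 0  (binding)
  C3: 18 − 18 = 0  (binding)
  C4: 31 − 22 = 9  (slack)

Optimal: x_1 = 2, x_2 = 4
Binding: C2, C3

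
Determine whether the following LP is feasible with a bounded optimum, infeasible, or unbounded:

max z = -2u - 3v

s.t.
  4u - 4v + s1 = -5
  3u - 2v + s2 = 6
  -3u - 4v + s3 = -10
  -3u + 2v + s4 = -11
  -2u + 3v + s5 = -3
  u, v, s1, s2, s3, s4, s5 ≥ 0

Infeasible (no feasible solution exists)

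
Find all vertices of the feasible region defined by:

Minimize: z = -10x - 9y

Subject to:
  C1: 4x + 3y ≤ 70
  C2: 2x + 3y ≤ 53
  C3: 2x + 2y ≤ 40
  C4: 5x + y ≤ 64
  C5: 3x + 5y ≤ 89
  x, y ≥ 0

(0, 0), (12.8, 0), (11.09, 8.545), (10, 10), (7, 13), (0, 17.67)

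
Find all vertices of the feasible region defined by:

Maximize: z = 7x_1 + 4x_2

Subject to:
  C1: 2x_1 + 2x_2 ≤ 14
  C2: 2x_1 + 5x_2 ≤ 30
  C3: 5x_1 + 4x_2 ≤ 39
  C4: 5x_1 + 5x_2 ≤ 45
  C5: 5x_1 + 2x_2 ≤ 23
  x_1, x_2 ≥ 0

(0, 0), (4.6, 0), (3, 4), (1.667, 5.333), (0, 6)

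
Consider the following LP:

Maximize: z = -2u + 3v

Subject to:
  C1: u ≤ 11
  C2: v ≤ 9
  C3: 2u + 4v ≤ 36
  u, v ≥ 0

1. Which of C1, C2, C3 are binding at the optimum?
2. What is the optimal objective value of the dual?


1. C2, C3
2. 27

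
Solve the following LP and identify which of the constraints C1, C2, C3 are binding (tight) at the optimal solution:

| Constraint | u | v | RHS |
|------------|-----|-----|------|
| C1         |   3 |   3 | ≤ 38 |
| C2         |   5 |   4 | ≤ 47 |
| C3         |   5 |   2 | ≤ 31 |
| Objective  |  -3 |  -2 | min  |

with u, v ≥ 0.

At u = 3, v = 8, compute slack b - a·x for each constraint:
  C1: 38 − 33 = 5  (slack)
  C2: 47 − 47 = 0  (binding)
  C3: 31 − 31 = 0  (binding)

Optimal: u = 3, v = 8
Binding: C2, C3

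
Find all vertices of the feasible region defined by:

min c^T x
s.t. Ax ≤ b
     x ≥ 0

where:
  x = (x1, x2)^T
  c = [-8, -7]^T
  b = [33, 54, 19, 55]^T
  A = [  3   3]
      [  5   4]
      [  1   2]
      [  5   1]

(0, 0), (10.8, 0), (10, 1), (3, 8), (0, 9.5)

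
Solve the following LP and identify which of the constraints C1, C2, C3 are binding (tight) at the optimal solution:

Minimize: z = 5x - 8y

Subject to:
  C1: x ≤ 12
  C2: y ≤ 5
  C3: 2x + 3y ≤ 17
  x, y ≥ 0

At x = 0, y = 5, compute slack b - a·x for each constraint:
  C1: 12 − 0 = 12  (slack)
  C2: 5 − 5 = 0  (binding)
  C3: 17 − 15 = 2  (slack)

Optimal: x = 0, y = 5
Binding: C2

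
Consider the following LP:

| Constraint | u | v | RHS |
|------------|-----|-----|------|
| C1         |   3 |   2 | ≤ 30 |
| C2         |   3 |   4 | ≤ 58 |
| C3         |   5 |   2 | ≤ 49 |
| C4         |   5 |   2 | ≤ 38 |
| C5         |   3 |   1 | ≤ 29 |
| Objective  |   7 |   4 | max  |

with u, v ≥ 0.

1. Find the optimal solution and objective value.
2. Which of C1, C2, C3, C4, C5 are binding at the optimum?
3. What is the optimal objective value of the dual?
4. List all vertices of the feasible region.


1. u = 4, v = 9, z = 64
2. C1, C4
3. 64
4. (0, 0), (7.6, 0), (4, 9), (0.6667, 14), (0, 14.5)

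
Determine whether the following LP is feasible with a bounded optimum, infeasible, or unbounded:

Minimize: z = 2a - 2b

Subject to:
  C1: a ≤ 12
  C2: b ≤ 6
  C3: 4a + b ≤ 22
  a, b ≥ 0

Feasible with a bounded optimal solution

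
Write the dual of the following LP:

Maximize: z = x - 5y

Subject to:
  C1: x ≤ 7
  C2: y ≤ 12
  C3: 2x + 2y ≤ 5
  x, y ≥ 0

Primal max cᵀx s.t. Ax ≤ b, x ≥ 0  →  Dual min bᵀy s.t. Aᵀy ≥ c, y ≥ 0.

Minimize: z = 7y1 + 12y2 + 5y3

Subject to:
  y1 + 2y3 ≥ 1
  y2 + 2y3 ≥ -5
  y1, y2, y3 ≥ 0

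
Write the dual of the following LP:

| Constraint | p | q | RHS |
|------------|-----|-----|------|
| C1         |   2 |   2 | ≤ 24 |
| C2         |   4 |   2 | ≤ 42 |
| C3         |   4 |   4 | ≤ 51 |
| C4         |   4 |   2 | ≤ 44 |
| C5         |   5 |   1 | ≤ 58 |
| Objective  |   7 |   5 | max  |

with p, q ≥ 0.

Primal max cᵀx s.t. Ax ≤ b, x ≥ 0  →  Dual min bᵀy s.t. Aᵀy ≥ c, y ≥ 0.

Minimize: z = 24y1 + 42y2 + 51y3 + 44y4 + 58y5

Subject to:
  2y1 + 4y2 + 4y3 + 4y4 + 5y5 ≥ 7
  2y1 + 2y2 + 4y3 + 2y4 + y5 ≥ 5
  y1, y2, y3, y4, y5 ≥ 0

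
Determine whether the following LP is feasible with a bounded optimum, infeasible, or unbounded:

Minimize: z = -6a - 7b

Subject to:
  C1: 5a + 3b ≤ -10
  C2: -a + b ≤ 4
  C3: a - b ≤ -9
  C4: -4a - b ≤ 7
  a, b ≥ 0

Infeasible (no feasible solution exists)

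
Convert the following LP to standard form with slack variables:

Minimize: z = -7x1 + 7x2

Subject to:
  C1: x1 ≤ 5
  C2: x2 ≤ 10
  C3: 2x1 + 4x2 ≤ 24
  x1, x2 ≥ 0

min z = -7x1 + 7x2

s.t.
  x1 + s1 = 5
  x2 + s2 = 10
  2x1 + 4x2 + s3 = 24
  x1, x2, s1, s2, s3 ≥ 0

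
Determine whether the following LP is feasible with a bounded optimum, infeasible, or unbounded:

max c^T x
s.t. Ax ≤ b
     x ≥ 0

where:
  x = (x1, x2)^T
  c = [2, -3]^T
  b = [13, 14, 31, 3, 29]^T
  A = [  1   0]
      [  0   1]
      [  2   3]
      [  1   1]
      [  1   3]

Feasible with a bounded optimal solution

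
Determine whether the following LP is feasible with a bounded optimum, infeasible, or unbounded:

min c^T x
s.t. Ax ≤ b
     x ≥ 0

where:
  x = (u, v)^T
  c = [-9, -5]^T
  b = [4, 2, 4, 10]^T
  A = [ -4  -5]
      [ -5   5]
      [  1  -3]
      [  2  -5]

Unbounded (objective can decrease without bound)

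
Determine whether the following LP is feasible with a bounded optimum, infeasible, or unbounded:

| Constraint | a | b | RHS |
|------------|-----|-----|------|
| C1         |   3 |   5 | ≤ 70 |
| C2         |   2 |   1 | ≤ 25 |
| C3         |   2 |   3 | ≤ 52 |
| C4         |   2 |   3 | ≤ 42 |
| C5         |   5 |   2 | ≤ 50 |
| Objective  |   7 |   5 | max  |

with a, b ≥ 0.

Feasible with a bounded optimal solution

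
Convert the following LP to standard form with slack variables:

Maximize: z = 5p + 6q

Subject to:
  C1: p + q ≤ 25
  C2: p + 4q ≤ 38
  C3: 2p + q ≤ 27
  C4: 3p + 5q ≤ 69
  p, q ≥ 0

max z = 5p + 6q

s.t.
  p + q + s1 = 25
  p + 4q + s2 = 38
  2p + q + s3 = 27
  3p + 5q + s4 = 69
  p, q, s1, s2, s3, s4 ≥ 0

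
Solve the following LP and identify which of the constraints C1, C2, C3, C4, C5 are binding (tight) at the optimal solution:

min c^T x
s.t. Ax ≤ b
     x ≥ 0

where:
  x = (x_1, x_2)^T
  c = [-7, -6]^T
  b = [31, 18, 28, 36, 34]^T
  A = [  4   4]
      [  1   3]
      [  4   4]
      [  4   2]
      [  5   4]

At x_1 = 6, x_2 = 1, compute slack b - a·x for each constraint:
  C1: 31 − 28 = 3  (slack)
  C2: 18 − 9 = 9  (slack)
  C3: 28 − 28 = 0  (binding)
  C4: 36 − 26 = 10  (slack)
  C5: 34 − 34 = 0  (binding)

Optimal: x_1 = 6, x_2 = 1
Binding: C3, C5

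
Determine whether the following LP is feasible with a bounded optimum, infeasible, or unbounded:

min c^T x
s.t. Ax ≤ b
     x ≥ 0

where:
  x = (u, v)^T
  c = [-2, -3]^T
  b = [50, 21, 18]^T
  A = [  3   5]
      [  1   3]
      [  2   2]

Feasible with a bounded optimal solution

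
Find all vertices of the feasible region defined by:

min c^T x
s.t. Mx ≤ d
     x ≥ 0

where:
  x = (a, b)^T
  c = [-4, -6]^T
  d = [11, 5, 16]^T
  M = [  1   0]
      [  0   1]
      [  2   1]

(0, 0), (8, 0), (5.5, 5), (0, 5)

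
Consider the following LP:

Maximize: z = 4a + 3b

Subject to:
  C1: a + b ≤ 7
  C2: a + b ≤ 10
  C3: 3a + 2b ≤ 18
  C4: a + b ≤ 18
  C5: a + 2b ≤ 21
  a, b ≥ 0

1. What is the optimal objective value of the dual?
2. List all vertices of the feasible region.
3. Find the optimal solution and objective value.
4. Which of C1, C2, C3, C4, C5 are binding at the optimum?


1. 25
2. (0, 0), (6, 0), (4, 3), (0, 7)
3. a = 4, b = 3, z = 25
4. C1, C3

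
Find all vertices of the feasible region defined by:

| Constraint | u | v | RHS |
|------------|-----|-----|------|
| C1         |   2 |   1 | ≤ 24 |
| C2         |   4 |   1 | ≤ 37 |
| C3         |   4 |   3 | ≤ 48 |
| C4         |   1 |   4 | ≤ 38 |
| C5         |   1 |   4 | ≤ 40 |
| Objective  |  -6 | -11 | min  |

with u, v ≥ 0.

(0, 0), (9.25, 0), (7.875, 5.5), (6, 8), (0, 9.5)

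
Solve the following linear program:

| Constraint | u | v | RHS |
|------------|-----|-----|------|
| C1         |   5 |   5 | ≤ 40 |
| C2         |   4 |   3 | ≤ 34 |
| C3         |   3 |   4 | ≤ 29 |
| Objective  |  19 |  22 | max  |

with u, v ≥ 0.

Evaluate the objective at each vertex of the feasible region:
  z(0, 0) = 0
  z(8, 0) = 152
  z(3, 5) = 167  ←
  z(0, 7.25) = 159.5
The maximum is at u = 3, v = 5.

u = 3, v = 5, z = 167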